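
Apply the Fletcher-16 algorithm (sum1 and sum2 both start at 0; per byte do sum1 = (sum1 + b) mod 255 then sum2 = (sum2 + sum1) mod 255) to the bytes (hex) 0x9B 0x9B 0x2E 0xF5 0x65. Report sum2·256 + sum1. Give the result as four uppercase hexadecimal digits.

Running sums (mod 255):
  after byte 0 (0x9B): sum1=155, sum2=155
  after byte 1 (0x9B): sum1=55, sum2=210
  after byte 2 (0x2E): sum1=101, sum2=56
  after byte 3 (0xF5): sum1=91, sum2=147
  after byte 4 (0x65): sum1=192, sum2=84
Checksum = sum2·256 + sum1 = 84·256 + 192 = 21696 = 0x54C0.

54C0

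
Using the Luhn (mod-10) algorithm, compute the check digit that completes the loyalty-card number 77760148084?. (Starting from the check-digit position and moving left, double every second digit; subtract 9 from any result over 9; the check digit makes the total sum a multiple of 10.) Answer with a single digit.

4

Partial digits right→left: 4 8 0 8 4 1 0 6 7 7 7
Double every second digit counting from the check-digit position (so the 1st, 3rd, 5th, ... of the partial from the right).
  doubled (with −9 where >9): 8 0 8 0 5 5 → sum 26
  kept as-is: 8 8 1 6 7 → sum 30
Total = 26 + 30 = 56.
Check digit = (10 − (56 mod 10)) mod 10 = 4.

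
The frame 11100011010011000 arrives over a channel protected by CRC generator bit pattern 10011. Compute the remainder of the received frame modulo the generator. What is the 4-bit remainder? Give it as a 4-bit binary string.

0111

Modulo-2 division of 11100011010011000 by 10011:
  pos 0: 11100 XOR 10011 = 01111
  pos 1: 11110 XOR 10011 = 01101
  pos 2: 11011 XOR 10011 = 01000
  pos 3: 10001 XOR 10011 = 00010
  pos 6: 10010 XOR 10011 = 00001
  pos 10: 10110 XOR 10011 = 00101
  pos 12: 10100 XOR 10011 = 00111
Remainder = 0111 (nonzero — an error is detected).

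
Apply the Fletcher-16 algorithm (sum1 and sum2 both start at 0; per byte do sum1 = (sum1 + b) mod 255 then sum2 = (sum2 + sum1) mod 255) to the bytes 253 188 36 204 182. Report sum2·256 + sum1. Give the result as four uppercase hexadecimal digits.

A562

Running sums (mod 255):
  after byte 0 (253): sum1=253, sum2=253
  after byte 1 (188): sum1=186, sum2=184
  after byte 2 (36): sum1=222, sum2=151
  after byte 3 (204): sum1=171, sum2=67
  after byte 4 (182): sum1=98, sum2=165
Checksum = sum2·256 + sum1 = 165·256 + 98 = 42338 = 0xA562.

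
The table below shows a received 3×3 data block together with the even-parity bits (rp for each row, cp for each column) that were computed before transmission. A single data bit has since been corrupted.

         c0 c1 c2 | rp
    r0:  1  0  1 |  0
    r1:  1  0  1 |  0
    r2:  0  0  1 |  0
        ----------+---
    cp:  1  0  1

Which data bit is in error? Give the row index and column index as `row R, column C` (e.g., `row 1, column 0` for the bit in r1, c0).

row 2, column 0

Recompute each row's even parity and compare to rp:
  r0: data parity 0, sent rp 0 → ok
  r1: data parity 0, sent rp 0 → ok
  r2: data parity 1, sent rp 0 → mismatch
Recompute each column's even parity and compare to cp:
  c0: data parity 0, sent cp 1 → mismatch
  c1: data parity 0, sent cp 0 → ok
  c2: data parity 1, sent cp 1 → ok
Exactly one row (r2) and one column (c0) fail → the flipped bit is at their intersection.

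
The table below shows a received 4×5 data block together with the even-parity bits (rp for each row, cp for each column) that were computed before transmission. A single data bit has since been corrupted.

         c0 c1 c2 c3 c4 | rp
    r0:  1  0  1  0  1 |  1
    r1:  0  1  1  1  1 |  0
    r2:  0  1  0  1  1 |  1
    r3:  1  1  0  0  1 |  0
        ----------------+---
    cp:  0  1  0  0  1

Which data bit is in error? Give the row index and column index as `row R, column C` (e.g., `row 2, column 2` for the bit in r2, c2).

row 3, column 4

Recompute each row's even parity and compare to rp:
  r0: data parity 1, sent rp 1 → ok
  r1: data parity 0, sent rp 0 → ok
  r2: data parity 1, sent rp 1 → ok
  r3: data parity 1, sent rp 0 → mismatch
Recompute each column's even parity and compare to cp:
  c0: data parity 0, sent cp 0 → ok
  c1: data parity 1, sent cp 1 → ok
  c2: data parity 0, sent cp 0 → ok
  c3: data parity 0, sent cp 0 → ok
  c4: data parity 0, sent cp 1 → mismatch
Exactly one row (r3) and one column (c4) fail → the flipped bit is at their intersection.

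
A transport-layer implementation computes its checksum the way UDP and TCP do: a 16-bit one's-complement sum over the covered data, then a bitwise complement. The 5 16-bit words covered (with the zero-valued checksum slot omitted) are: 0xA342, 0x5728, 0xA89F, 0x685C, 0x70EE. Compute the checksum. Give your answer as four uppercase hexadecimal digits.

One's-complement addition (fold any carry out of bit 15 back into bit 0):
  0xA342 + 0x5728 = 0x0FA6A
  0xFA6A + 0xA89F = 0x1A309 → wrap carry → 0xA30A
  0xA30A + 0x685C = 0x10B66 → wrap carry → 0x0B67
  0x0B67 + 0x70EE = 0x07C55
One's-complement sum = 0x7C55.
Checksum = ~0x7C55 & 0xFFFF = 0x83AA.

83AA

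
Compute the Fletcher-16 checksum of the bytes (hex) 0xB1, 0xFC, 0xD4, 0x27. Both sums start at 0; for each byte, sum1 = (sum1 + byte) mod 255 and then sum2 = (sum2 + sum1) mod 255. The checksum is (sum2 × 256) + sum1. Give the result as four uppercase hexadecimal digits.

8EAA

Running sums (mod 255):
  after byte 0 (0xB1): sum1=177, sum2=177
  after byte 1 (0xFC): sum1=174, sum2=96
  after byte 2 (0xD4): sum1=131, sum2=227
  after byte 3 (0x27): sum1=170, sum2=142
Checksum = sum2·256 + sum1 = 142·256 + 170 = 36522 = 0x8EAA.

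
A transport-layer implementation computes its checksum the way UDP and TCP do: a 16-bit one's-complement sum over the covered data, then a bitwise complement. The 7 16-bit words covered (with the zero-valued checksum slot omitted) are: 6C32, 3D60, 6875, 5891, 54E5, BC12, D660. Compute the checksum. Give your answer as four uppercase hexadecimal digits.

AE0D

One's-complement addition (fold any carry out of bit 15 back into bit 0):
  0x6C32 + 0x3D60 = 0x0A992
  0xA992 + 0x6875 = 0x11207 → wrap carry → 0x1208
  0x1208 + 0x5891 = 0x06A99
  0x6A99 + 0x54E5 = 0x0BF7E
  0xBF7E + 0xBC12 = 0x17B90 → wrap carry → 0x7B91
  0x7B91 + 0xD660 = 0x151F1 → wrap carry → 0x51F2
One's-complement sum = 0x51F2.
Checksum = ~0x51F2 & 0xFFFF = 0xAE0D.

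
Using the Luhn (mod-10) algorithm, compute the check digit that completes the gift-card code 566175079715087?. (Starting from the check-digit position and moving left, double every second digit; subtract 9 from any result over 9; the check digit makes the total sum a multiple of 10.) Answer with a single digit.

6

Partial digits right→left: 7 8 0 5 1 7 9 7 0 5 7 1 6 6 5
Double every second digit counting from the check-digit position (so the 1st, 3rd, 5th, ... of the partial from the right).
  doubled (with −9 where >9): 5 0 2 9 0 5 3 1 → sum 25
  kept as-is: 8 5 7 7 5 1 6 → sum 39
Total = 25 + 39 = 64.
Check digit = (10 − (64 mod 10)) mod 10 = 6.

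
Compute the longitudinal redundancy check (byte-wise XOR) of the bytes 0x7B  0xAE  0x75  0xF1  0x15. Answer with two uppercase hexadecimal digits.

XOR the bytes together:
  start with 0x7B
  0x7B ⊕ 0xAE = 0xD5
  0xD5 ⊕ 0x75 = 0xA0
  0xA0 ⊕ 0xF1 = 0x51
  0x51 ⊕ 0x15 = 0x44

44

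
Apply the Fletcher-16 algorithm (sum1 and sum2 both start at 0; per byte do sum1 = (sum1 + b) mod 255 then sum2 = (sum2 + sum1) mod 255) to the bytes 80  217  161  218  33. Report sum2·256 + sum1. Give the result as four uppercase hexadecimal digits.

Running sums (mod 255):
  after byte 0 (80): sum1=80, sum2=80
  after byte 1 (217): sum1=42, sum2=122
  after byte 2 (161): sum1=203, sum2=70
  after byte 3 (218): sum1=166, sum2=236
  after byte 4 (33): sum1=199, sum2=180
Checksum = sum2·256 + sum1 = 180·256 + 199 = 46279 = 0xB4C7.

B4C7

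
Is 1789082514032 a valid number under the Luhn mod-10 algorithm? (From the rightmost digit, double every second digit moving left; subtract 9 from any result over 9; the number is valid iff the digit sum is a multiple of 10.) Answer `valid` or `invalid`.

From the right, keep odd positions and double even positions (subtract 9 from any doubled value over 9):
  doubled (positions 2,4,...): 6 8 1 7 9 5 → sum 36
  kept (positions 1,3,...): 2 0 1 2 0 8 1 → sum 14
Total = 50.
50 mod 10 = 0, so the number is valid.

valid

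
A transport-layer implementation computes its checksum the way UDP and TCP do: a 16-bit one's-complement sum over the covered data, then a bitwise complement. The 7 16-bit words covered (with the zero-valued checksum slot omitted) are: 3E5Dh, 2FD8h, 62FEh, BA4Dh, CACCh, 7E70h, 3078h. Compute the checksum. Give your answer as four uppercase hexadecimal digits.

One's-complement addition (fold any carry out of bit 15 back into bit 0):
  0x3E5D + 0x2FD8 = 0x06E35
  0x6E35 + 0x62FE = 0x0D133
  0xD133 + 0xBA4D = 0x18B80 → wrap carry → 0x8B81
  0x8B81 + 0xCACC = 0x1564D → wrap carry → 0x564E
  0x564E + 0x7E70 = 0x0D4BE
  0xD4BE + 0x3078 = 0x10536 → wrap carry → 0x0537
One's-complement sum = 0x0537.
Checksum = ~0x0537 & 0xFFFF = 0xFAC8.

FAC8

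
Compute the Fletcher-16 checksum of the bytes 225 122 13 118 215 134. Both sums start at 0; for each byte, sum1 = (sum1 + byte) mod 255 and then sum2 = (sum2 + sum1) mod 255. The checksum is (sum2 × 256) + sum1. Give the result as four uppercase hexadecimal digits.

7D3E

Running sums (mod 255):
  after byte 0 (225): sum1=225, sum2=225
  after byte 1 (122): sum1=92, sum2=62
  after byte 2 (13): sum1=105, sum2=167
  after byte 3 (118): sum1=223, sum2=135
  after byte 4 (215): sum1=183, sum2=63
  after byte 5 (134): sum1=62, sum2=125
Checksum = sum2·256 + sum1 = 125·256 + 62 = 32062 = 0x7D3E.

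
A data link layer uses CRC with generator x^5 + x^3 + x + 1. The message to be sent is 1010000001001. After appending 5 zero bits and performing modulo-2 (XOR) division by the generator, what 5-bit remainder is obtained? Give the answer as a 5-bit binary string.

Append 5 zeros: 101000000100100000. Divide by 101011 (XOR where the leading bit is 1):
  pos 0: 101000 XOR 101011 = 000011
  pos 4: 110001 XOR 101011 = 011010
  pos 5: 110100 XOR 101011 = 011111
  pos 6: 111110 XOR 101011 = 010101
  pos 7: 101011 XOR 101011 = 000000
Remainder (last 5 bits) = 00000. This is the CRC / FCS.

00000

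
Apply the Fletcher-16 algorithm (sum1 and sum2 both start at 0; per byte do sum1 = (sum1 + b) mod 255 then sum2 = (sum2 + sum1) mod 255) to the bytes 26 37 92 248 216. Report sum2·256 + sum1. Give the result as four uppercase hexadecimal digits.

F66D

Running sums (mod 255):
  after byte 0 (26): sum1=26, sum2=26
  after byte 1 (37): sum1=63, sum2=89
  after byte 2 (92): sum1=155, sum2=244
  after byte 3 (248): sum1=148, sum2=137
  after byte 4 (216): sum1=109, sum2=246
Checksum = sum2·256 + sum1 = 246·256 + 109 = 63085 = 0xF66D.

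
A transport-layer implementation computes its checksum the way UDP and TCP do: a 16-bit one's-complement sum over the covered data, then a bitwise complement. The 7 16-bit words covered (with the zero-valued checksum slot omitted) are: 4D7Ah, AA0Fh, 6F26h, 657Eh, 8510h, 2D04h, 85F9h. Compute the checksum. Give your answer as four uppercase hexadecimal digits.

One's-complement addition (fold any carry out of bit 15 back into bit 0):
  0x4D7A + 0xAA0F = 0x0F789
  0xF789 + 0x6F26 = 0x166AF → wrap carry → 0x66B0
  0x66B0 + 0x657E = 0x0CC2E
  0xCC2E + 0x8510 = 0x1513E → wrap carry → 0x513F
  0x513F + 0x2D04 = 0x07E43
  0x7E43 + 0x85F9 = 0x1043C → wrap carry → 0x043D
One's-complement sum = 0x043D.
Checksum = ~0x043D & 0xFFFF = 0xFBC2.

FBC2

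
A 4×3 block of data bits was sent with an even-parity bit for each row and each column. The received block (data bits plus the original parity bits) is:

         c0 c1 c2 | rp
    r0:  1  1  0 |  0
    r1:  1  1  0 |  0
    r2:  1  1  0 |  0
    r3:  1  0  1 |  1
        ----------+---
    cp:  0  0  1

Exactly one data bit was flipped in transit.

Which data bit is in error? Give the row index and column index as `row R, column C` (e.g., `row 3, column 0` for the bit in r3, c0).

row 3, column 1

Recompute each row's even parity and compare to rp:
  r0: data parity 0, sent rp 0 → ok
  r1: data parity 0, sent rp 0 → ok
  r2: data parity 0, sent rp 0 → ok
  r3: data parity 0, sent rp 1 → mismatch
Recompute each column's even parity and compare to cp:
  c0: data parity 0, sent cp 0 → ok
  c1: data parity 1, sent cp 0 → mismatch
  c2: data parity 1, sent cp 1 → ok
Exactly one row (r3) and one column (c1) fail → the flipped bit is at their intersection.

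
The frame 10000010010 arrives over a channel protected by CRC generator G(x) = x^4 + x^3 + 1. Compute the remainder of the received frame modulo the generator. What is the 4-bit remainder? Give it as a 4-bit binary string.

Modulo-2 division of 10000010010 by 11001:
  pos 0: 10000 XOR 11001 = 01001
  pos 1: 10010 XOR 11001 = 01011
  pos 2: 10111 XOR 11001 = 01110
  pos 3: 11100 XOR 11001 = 00101
  pos 5: 10101 XOR 11001 = 01100
  pos 6: 11000 XOR 11001 = 00001
Remainder = 0001 (nonzero — an error is detected).

0001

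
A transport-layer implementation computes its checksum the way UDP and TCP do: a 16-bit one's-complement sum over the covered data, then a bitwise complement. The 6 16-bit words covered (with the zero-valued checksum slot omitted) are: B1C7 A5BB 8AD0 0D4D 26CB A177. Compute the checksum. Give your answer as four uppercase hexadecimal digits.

One's-complement addition (fold any carry out of bit 15 back into bit 0):
  0xB1C7 + 0xA5BB = 0x15782 → wrap carry → 0x5783
  0x5783 + 0x8AD0 = 0x0E253
  0xE253 + 0x0D4D = 0x0EFA0
  0xEFA0 + 0x26CB = 0x1166B → wrap carry → 0x166C
  0x166C + 0xA177 = 0x0B7E3
One's-complement sum = 0xB7E3.
Checksum = ~0xB7E3 & 0xFFFF = 0x481C.

481C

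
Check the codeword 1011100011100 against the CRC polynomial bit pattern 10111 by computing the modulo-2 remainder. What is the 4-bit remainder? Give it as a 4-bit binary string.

1011

Modulo-2 division of 1011100011100 by 10111:
  pos 0: 10111 XOR 10111 = 00000
  pos 8: 11100 XOR 10111 = 01011
Remainder = 1011 (nonzero — an error is detected).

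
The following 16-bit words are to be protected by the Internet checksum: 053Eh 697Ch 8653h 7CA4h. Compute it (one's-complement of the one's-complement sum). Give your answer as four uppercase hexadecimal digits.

8E4D

One's-complement addition (fold any carry out of bit 15 back into bit 0):
  0x053E + 0x697C = 0x06EBA
  0x6EBA + 0x8653 = 0x0F50D
  0xF50D + 0x7CA4 = 0x171B1 → wrap carry → 0x71B2
One's-complement sum = 0x71B2.
Checksum = ~0x71B2 & 0xFFFF = 0x8E4D.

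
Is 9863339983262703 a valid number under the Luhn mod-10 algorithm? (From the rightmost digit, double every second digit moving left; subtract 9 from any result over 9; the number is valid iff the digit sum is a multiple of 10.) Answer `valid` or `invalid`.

From the right, keep odd positions and double even positions (subtract 9 from any doubled value over 9):
  doubled (positions 2,4,...): 0 4 4 7 9 6 3 9 → sum 42
  kept (positions 1,3,...): 3 7 6 3 9 3 3 8 → sum 42
Total = 84.
84 mod 10 = 4, so the number is invalid.

invalid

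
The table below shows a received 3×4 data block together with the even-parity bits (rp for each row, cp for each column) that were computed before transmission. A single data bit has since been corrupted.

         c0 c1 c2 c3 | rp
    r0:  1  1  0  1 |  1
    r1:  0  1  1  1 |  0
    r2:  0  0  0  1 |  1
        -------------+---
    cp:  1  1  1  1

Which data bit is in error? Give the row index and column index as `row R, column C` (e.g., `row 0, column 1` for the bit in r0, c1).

row 1, column 1

Recompute each row's even parity and compare to rp:
  r0: data parity 1, sent rp 1 → ok
  r1: data parity 1, sent rp 0 → mismatch
  r2: data parity 1, sent rp 1 → ok
Recompute each column's even parity and compare to cp:
  c0: data parity 1, sent cp 1 → ok
  c1: data parity 0, sent cp 1 → mismatch
  c2: data parity 1, sent cp 1 → ok
  c3: data parity 1, sent cp 1 → ok
Exactly one row (r1) and one column (c1) fail → the flipped bit is at their intersection.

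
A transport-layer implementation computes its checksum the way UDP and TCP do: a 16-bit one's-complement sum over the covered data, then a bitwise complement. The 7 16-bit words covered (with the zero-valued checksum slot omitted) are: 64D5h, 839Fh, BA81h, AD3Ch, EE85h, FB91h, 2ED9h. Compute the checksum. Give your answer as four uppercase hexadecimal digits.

One's-complement addition (fold any carry out of bit 15 back into bit 0):
  0x64D5 + 0x839F = 0x0E874
  0xE874 + 0xBA81 = 0x1A2F5 → wrap carry → 0xA2F6
  0xA2F6 + 0xAD3C = 0x15032 → wrap carry → 0x5033
  0x5033 + 0xEE85 = 0x13EB8 → wrap carry → 0x3EB9
  0x3EB9 + 0xFB91 = 0x13A4A → wrap carry → 0x3A4B
  0x3A4B + 0x2ED9 = 0x06924
One's-complement sum = 0x6924.
Checksum = ~0x6924 & 0xFFFF = 0x96DB.

96DB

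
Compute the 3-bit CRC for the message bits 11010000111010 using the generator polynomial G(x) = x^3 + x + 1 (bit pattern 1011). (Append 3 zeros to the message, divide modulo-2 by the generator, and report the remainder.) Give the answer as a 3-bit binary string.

Append 3 zeros: 11010000111010000. Divide by 1011 (XOR where the leading bit is 1):
  pos 0: 1101 XOR 1011 = 0110
  pos 1: 1100 XOR 1011 = 0111
  pos 2: 1110 XOR 1011 = 0101
  pos 3: 1010 XOR 1011 = 0001
  pos 6: 1011 XOR 1011 = 0000
  pos 10: 1010 XOR 1011 = 0001
  pos 13: 1000 XOR 1011 = 0011
Remainder (last 3 bits) = 011. This is the CRC / FCS.

011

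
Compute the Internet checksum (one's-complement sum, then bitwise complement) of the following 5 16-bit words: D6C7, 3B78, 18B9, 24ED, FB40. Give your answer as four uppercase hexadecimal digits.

B4D8

One's-complement addition (fold any carry out of bit 15 back into bit 0):
  0xD6C7 + 0x3B78 = 0x1123F → wrap carry → 0x1240
  0x1240 + 0x18B9 = 0x02AF9
  0x2AF9 + 0x24ED = 0x04FE6
  0x4FE6 + 0xFB40 = 0x14B26 → wrap carry → 0x4B27
One's-complement sum = 0x4B27.
Checksum = ~0x4B27 & 0xFFFF = 0xB4D8.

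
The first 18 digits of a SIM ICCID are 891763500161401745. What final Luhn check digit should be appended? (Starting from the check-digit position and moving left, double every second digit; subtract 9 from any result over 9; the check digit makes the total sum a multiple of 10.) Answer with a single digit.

5

Partial digits right→left: 5 4 7 1 0 4 1 6 1 0 0 5 3 6 7 1 9 8
Double every second digit counting from the check-digit position (so the 1st, 3rd, 5th, ... of the partial from the right).
  doubled (with −9 where >9): 1 5 0 2 2 0 6 5 9 → sum 30
  kept as-is: 4 1 4 6 0 5 6 1 8 → sum 35
Total = 30 + 35 = 65.
Check digit = (10 − (65 mod 10)) mod 10 = 5.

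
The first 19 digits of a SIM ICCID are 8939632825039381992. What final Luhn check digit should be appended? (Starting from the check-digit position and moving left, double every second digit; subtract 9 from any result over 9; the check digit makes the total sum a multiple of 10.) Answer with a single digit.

7

Partial digits right→left: 2 9 9 1 8 3 9 3 0 5 2 8 2 3 6 9 3 9 8
Double every second digit counting from the check-digit position (so the 1st, 3rd, 5th, ... of the partial from the right).
  doubled (with −9 where >9): 4 9 7 9 0 4 4 3 6 7 → sum 53
  kept as-is: 9 1 3 3 5 8 3 9 9 → sum 50
Total = 53 + 50 = 103.
Check digit = (10 − (103 mod 10)) mod 10 = 7.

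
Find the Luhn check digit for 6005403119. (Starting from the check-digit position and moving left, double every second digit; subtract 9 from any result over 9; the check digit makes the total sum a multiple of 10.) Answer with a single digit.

Partial digits right→left: 9 1 1 3 0 4 5 0 0 6
Double every second digit counting from the check-digit position (so the 1st, 3rd, 5th, ... of the partial from the right).
  doubled (with −9 where >9): 9 2 0 1 0 → sum 12
  kept as-is: 1 3 4 0 6 → sum 14
Total = 12 + 14 = 26.
Check digit = (10 − (26 mod 10)) mod 10 = 4.

4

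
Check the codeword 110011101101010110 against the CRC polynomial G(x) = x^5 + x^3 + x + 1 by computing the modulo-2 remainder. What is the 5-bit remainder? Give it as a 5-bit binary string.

Modulo-2 division of 110011101101010110 by 101011:
  pos 0: 110011 XOR 101011 = 011000
  pos 1: 110001 XOR 101011 = 011010
  pos 2: 110100 XOR 101011 = 011111
  pos 3: 111111 XOR 101011 = 010100
  pos 4: 101001 XOR 101011 = 000010
  pos 8: 100101 XOR 101011 = 001110
  pos 10: 111001 XOR 101011 = 010010
  pos 11: 100101 XOR 101011 = 001110
Remainder = 11100 (nonzero — an error is detected).

11100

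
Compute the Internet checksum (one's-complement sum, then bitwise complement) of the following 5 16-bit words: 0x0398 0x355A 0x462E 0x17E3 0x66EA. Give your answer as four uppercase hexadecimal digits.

0212

One's-complement addition (fold any carry out of bit 15 back into bit 0):
  0x0398 + 0x355A = 0x038F2
  0x38F2 + 0x462E = 0x07F20
  0x7F20 + 0x17E3 = 0x09703
  0x9703 + 0x66EA = 0x0FDED
One's-complement sum = 0xFDED.
Checksum = ~0xFDED & 0xFFFF = 0x0212.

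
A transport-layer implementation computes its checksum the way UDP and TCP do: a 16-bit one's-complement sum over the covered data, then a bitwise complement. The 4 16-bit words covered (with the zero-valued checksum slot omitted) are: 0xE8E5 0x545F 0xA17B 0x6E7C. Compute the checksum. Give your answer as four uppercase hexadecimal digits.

One's-complement addition (fold any carry out of bit 15 back into bit 0):
  0xE8E5 + 0x545F = 0x13D44 → wrap carry → 0x3D45
  0x3D45 + 0xA17B = 0x0DEC0
  0xDEC0 + 0x6E7C = 0x14D3C → wrap carry → 0x4D3D
One's-complement sum = 0x4D3D.
Checksum = ~0x4D3D & 0xFFFF = 0xB2C2.

B2C2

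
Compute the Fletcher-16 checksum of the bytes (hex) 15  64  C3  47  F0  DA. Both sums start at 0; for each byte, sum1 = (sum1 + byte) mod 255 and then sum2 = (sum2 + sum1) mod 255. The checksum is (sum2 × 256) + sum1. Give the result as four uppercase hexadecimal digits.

Running sums (mod 255):
  after byte 0 (15): sum1=21, sum2=21
  after byte 1 (64): sum1=121, sum2=142
  after byte 2 (C3): sum1=61, sum2=203
  after byte 3 (47): sum1=132, sum2=80
  after byte 4 (F0): sum1=117, sum2=197
  after byte 5 (DA): sum1=80, sum2=22
Checksum = sum2·256 + sum1 = 22·256 + 80 = 5712 = 0x1650.

1650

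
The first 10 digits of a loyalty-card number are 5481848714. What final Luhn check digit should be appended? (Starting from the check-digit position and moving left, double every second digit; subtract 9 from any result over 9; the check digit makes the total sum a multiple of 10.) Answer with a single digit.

9

Partial digits right→left: 4 1 7 8 4 8 1 8 4 5
Double every second digit counting from the check-digit position (so the 1st, 3rd, 5th, ... of the partial from the right).
  doubled (with −9 where >9): 8 5 8 2 8 → sum 31
  kept as-is: 1 8 8 8 5 → sum 30
Total = 31 + 30 = 61.
Check digit = (10 − (61 mod 10)) mod 10 = 9.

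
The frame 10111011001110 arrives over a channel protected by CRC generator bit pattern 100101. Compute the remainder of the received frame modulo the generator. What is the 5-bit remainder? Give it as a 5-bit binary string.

Modulo-2 division of 10111011001110 by 100101:
  pos 0: 101110 XOR 100101 = 001011
  pos 2: 101111 XOR 100101 = 001010
  pos 4: 101000 XOR 100101 = 001101
  pos 6: 110111 XOR 100101 = 010010
  pos 7: 100101 XOR 100101 = 000000
Remainder = 00000 (zero — the frame passes the CRC check).

00000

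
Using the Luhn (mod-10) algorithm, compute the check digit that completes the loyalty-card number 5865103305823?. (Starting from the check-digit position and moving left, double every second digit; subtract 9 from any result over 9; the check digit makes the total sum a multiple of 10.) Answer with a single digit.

2

Partial digits right→left: 3 2 8 5 0 3 3 0 1 5 6 8 5
Double every second digit counting from the check-digit position (so the 1st, 3rd, 5th, ... of the partial from the right).
  doubled (with −9 where >9): 6 7 0 6 2 3 1 → sum 25
  kept as-is: 2 5 3 0 5 8 → sum 23
Total = 25 + 23 = 48.
Check digit = (10 − (48 mod 10)) mod 10 = 2.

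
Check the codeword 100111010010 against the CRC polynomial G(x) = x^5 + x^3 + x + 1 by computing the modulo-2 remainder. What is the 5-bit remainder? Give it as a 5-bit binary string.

00000

Modulo-2 division of 100111010010 by 101011:
  pos 0: 100111 XOR 101011 = 001100
  pos 2: 110001 XOR 101011 = 011010
  pos 3: 110100 XOR 101011 = 011111
  pos 4: 111110 XOR 101011 = 010101
  pos 5: 101011 XOR 101011 = 000000
Remainder = 00000 (zero — the frame passes the CRC check).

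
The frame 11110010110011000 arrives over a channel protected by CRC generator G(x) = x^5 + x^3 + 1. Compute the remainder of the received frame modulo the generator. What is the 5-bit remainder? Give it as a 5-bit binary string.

Modulo-2 division of 11110010110011000 by 101001:
  pos 0: 111100 XOR 101001 = 010101
  pos 1: 101011 XOR 101001 = 000010
  pos 5: 100110 XOR 101001 = 001111
  pos 7: 111101 XOR 101001 = 010100
  pos 8: 101001 XOR 101001 = 000000
Remainder = 00000 (zero — the frame passes the CRC check).

00000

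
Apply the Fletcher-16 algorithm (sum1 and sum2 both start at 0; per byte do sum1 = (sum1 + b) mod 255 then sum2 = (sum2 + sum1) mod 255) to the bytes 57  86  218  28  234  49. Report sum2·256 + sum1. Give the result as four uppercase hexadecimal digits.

CDA2

Running sums (mod 255):
  after byte 0 (57): sum1=57, sum2=57
  after byte 1 (86): sum1=143, sum2=200
  after byte 2 (218): sum1=106, sum2=51
  after byte 3 (28): sum1=134, sum2=185
  after byte 4 (234): sum1=113, sum2=43
  after byte 5 (49): sum1=162, sum2=205
Checksum = sum2·256 + sum1 = 205·256 + 162 = 52642 = 0xCDA2.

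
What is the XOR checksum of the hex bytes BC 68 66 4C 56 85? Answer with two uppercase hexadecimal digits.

XOR the bytes together:
  start with 0xBC
  0xBC ⊕ 0x68 = 0xD4
  0xD4 ⊕ 0x66 = 0xB2
  0xB2 ⊕ 0x4C = 0xFE
  0xFE ⊕ 0x56 = 0xA8
  0xA8 ⊕ 0x85 = 0x2D

2D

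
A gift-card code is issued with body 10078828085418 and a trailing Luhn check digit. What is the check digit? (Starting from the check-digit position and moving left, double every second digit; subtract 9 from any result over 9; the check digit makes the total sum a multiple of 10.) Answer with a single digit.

Partial digits right→left: 8 1 4 5 8 0 8 2 8 8 7 0 0 1
Double every second digit counting from the check-digit position (so the 1st, 3rd, 5th, ... of the partial from the right).
  doubled (with −9 where >9): 7 8 7 7 7 5 0 → sum 41
  kept as-is: 1 5 0 2 8 0 1 → sum 17
Total = 41 + 17 = 58.
Check digit = (10 − (58 mod 10)) mod 10 = 2.

2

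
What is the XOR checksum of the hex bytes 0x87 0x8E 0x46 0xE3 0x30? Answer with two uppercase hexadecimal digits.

XOR the bytes together:
  start with 0x87
  0x87 ⊕ 0x8E = 0x09
  0x09 ⊕ 0x46 = 0x4F
  0x4F ⊕ 0xE3 = 0xAC
  0xAC ⊕ 0x30 = 0x9C

9C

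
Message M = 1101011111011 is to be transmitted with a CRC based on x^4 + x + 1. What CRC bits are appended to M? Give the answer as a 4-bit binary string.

0110

Append 4 zeros: 11010111110110000. Divide by 10011 (XOR where the leading bit is 1):
  pos 0: 11010 XOR 10011 = 01001
  pos 1: 10011 XOR 10011 = 00000
  pos 6: 11110 XOR 10011 = 01101
  pos 7: 11011 XOR 10011 = 01000
  pos 8: 10001 XOR 10011 = 00010
  pos 11: 10000 XOR 10011 = 00011
Remainder (last 4 bits) = 0110. This is the CRC / FCS.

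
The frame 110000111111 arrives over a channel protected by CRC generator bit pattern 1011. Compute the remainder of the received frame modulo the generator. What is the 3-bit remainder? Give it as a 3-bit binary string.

000

Modulo-2 division of 110000111111 by 1011:
  pos 0: 1100 XOR 1011 = 0111
  pos 1: 1110 XOR 1011 = 0101
  pos 2: 1010 XOR 1011 = 0001
  pos 5: 1111 XOR 1011 = 0100
  pos 6: 1001 XOR 1011 = 0010
  pos 8: 1011 XOR 1011 = 0000
Remainder = 000 (zero — the frame passes the CRC check).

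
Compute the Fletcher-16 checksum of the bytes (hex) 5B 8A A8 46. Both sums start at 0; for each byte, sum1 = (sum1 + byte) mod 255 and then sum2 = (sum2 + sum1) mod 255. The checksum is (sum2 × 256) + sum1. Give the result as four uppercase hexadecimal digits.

A4D4

Running sums (mod 255):
  after byte 0 (5B): sum1=91, sum2=91
  after byte 1 (8A): sum1=229, sum2=65
  after byte 2 (A8): sum1=142, sum2=207
  after byte 3 (46): sum1=212, sum2=164
Checksum = sum2·256 + sum1 = 164·256 + 212 = 42196 = 0xA4D4.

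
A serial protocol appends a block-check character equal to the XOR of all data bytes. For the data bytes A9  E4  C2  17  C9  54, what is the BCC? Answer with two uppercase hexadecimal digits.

05

XOR the bytes together:
  start with 0xA9
  0xA9 ⊕ 0xE4 = 0x4D
  0x4D ⊕ 0xC2 = 0x8F
  0x8F ⊕ 0x17 = 0x98
  0x98 ⊕ 0xC9 = 0x51
  0x51 ⊕ 0x54 = 0x05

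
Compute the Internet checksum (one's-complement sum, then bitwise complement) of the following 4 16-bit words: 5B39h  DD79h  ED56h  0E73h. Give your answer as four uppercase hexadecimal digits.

CB82

One's-complement addition (fold any carry out of bit 15 back into bit 0):
  0x5B39 + 0xDD79 = 0x138B2 → wrap carry → 0x38B3
  0x38B3 + 0xED56 = 0x12609 → wrap carry → 0x260A
  0x260A + 0x0E73 = 0x0347D
One's-complement sum = 0x347D.
Checksum = ~0x347D & 0xFFFF = 0xCB82.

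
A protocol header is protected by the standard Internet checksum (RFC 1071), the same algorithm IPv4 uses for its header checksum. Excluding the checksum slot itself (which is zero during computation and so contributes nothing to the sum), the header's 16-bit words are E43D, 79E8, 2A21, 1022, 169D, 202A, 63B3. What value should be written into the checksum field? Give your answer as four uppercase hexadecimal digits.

CD1B

One's-complement addition (fold any carry out of bit 15 back into bit 0):
  0xE43D + 0x79E8 = 0x15E25 → wrap carry → 0x5E26
  0x5E26 + 0x2A21 = 0x08847
  0x8847 + 0x1022 = 0x09869
  0x9869 + 0x169D = 0x0AF06
  0xAF06 + 0x202A = 0x0CF30
  0xCF30 + 0x63B3 = 0x132E3 → wrap carry → 0x32E4
One's-complement sum = 0x32E4.
Checksum = ~0x32E4 & 0xFFFF = 0xCD1B.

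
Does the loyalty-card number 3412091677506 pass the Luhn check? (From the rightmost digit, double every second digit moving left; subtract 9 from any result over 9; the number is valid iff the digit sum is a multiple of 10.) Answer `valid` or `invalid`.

invalid

From the right, keep odd positions and double even positions (subtract 9 from any doubled value over 9):
  doubled (positions 2,4,...): 0 5 3 9 4 8 → sum 29
  kept (positions 1,3,...): 6 5 7 1 0 1 3 → sum 23
Total = 52.
52 mod 10 = 2, so the number is invalid.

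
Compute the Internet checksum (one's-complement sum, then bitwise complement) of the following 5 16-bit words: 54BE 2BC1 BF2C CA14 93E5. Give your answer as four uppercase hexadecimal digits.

6259

One's-complement addition (fold any carry out of bit 15 back into bit 0):
  0x54BE + 0x2BC1 = 0x0807F
  0x807F + 0xBF2C = 0x13FAB → wrap carry → 0x3FAC
  0x3FAC + 0xCA14 = 0x109C0 → wrap carry → 0x09C1
  0x09C1 + 0x93E5 = 0x09DA6
One's-complement sum = 0x9DA6.
Checksum = ~0x9DA6 & 0xFFFF = 0x6259.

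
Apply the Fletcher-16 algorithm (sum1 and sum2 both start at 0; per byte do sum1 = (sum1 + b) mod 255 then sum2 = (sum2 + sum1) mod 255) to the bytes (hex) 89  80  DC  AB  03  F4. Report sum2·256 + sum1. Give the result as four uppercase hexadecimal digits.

Running sums (mod 255):
  after byte 0 (89): sum1=137, sum2=137
  after byte 1 (80): sum1=10, sum2=147
  after byte 2 (DC): sum1=230, sum2=122
  after byte 3 (AB): sum1=146, sum2=13
  after byte 4 (03): sum1=149, sum2=162
  after byte 5 (F4): sum1=138, sum2=45
Checksum = sum2·256 + sum1 = 45·256 + 138 = 11658 = 0x2D8A.

2D8A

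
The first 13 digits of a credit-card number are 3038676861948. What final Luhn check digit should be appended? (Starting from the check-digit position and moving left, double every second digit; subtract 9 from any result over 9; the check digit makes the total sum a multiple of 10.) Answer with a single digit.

Partial digits right→left: 8 4 9 1 6 8 6 7 6 8 3 0 3
Double every second digit counting from the check-digit position (so the 1st, 3rd, 5th, ... of the partial from the right).
  doubled (with −9 where >9): 7 9 3 3 3 6 6 → sum 37
  kept as-is: 4 1 8 7 8 0 → sum 28
Total = 37 + 28 = 65.
Check digit = (10 − (65 mod 10)) mod 10 = 5.

5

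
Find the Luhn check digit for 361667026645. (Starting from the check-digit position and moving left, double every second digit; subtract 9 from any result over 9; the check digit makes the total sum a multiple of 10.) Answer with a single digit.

Partial digits right→left: 5 4 6 6 2 0 7 6 6 1 6 3
Double every second digit counting from the check-digit position (so the 1st, 3rd, 5th, ... of the partial from the right).
  doubled (with −9 where >9): 1 3 4 5 3 3 → sum 19
  kept as-is: 4 6 0 6 1 3 → sum 20
Total = 19 + 20 = 39.
Check digit = (10 − (39 mod 10)) mod 10 = 1.

1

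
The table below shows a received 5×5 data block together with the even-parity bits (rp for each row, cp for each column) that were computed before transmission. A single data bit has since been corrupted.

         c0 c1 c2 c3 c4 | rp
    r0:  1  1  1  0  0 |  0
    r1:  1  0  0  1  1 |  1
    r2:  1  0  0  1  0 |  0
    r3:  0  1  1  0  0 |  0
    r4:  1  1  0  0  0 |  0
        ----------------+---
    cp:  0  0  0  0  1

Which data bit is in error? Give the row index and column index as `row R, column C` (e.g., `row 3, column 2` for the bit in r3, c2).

row 0, column 1

Recompute each row's even parity and compare to rp:
  r0: data parity 1, sent rp 0 → mismatch
  r1: data parity 1, sent rp 1 → ok
  r2: data parity 0, sent rp 0 → ok
  r3: data parity 0, sent rp 0 → ok
  r4: data parity 0, sent rp 0 → ok
Recompute each column's even parity and compare to cp:
  c0: data parity 0, sent cp 0 → ok
  c1: data parity 1, sent cp 0 → mismatch
  c2: data parity 0, sent cp 0 → ok
  c3: data parity 0, sent cp 0 → ok
  c4: data parity 1, sent cp 1 → ok
Exactly one row (r0) and one column (c1) fail → the flipped bit is at their intersection.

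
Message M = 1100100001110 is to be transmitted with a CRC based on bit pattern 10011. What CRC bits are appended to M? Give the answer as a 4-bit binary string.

1101

Append 4 zeros: 11001000011100000. Divide by 10011 (XOR where the leading bit is 1):
  pos 0: 11001 XOR 10011 = 01010
  pos 1: 10100 XOR 10011 = 00111
  pos 3: 11100 XOR 10011 = 01111
  pos 4: 11110 XOR 10011 = 01101
  pos 5: 11011 XOR 10011 = 01000
  pos 6: 10001 XOR 10011 = 00010
  pos 9: 10100 XOR 10011 = 00111
  pos 11: 11100 XOR 10011 = 01111
  pos 12: 11110 XOR 10011 = 01101
Remainder (last 4 bits) = 1101. This is the CRC / FCS.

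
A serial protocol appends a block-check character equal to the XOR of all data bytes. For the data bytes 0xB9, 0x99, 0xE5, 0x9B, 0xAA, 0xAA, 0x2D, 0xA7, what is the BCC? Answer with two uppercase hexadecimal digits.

D4

XOR the bytes together:
  start with 0xB9
  0xB9 ⊕ 0x99 = 0x20
  0x20 ⊕ 0xE5 = 0xC5
  0xC5 ⊕ 0x9B = 0x5E
  0x5E ⊕ 0xAA = 0xF4
  0xF4 ⊕ 0xAA = 0x5E
  0x5E ⊕ 0x2D = 0x73
  0x73 ⊕ 0xA7 = 0xD4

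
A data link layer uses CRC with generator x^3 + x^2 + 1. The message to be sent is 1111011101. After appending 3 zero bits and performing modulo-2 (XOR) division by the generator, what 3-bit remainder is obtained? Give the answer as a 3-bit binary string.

100

Append 3 zeros: 1111011101000. Divide by 1101 (XOR where the leading bit is 1):
  pos 0: 1111 XOR 1101 = 0010
  pos 2: 1001 XOR 1101 = 0100
  pos 3: 1001 XOR 1101 = 0100
  pos 4: 1001 XOR 1101 = 0100
  pos 5: 1000 XOR 1101 = 0101
  pos 6: 1011 XOR 1101 = 0110
  pos 7: 1100 XOR 1101 = 0001
Remainder (last 3 bits) = 100. This is the CRC / FCS.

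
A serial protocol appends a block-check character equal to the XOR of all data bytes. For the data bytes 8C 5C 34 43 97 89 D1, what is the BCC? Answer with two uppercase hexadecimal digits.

68

XOR the bytes together:
  start with 0x8C
  0x8C ⊕ 0x5C = 0xD0
  0xD0 ⊕ 0x34 = 0xE4
  0xE4 ⊕ 0x43 = 0xA7
  0xA7 ⊕ 0x97 = 0x30
  0x30 ⊕ 0x89 = 0xB9
  0xB9 ⊕ 0xD1 = 0x68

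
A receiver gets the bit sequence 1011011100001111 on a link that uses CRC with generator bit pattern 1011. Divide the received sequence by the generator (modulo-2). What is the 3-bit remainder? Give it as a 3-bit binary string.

Modulo-2 division of 1011011100001111 by 1011:
  pos 0: 1011 XOR 1011 = 0000
  pos 5: 1110 XOR 1011 = 0101
  pos 6: 1010 XOR 1011 = 0001
  pos 9: 1001 XOR 1011 = 0010
  pos 11: 1011 XOR 1011 = 0000
Remainder = 001 (nonzero — an error is detected).

001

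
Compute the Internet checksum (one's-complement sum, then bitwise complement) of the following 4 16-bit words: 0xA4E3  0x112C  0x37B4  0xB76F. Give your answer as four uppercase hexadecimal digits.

5ACC

One's-complement addition (fold any carry out of bit 15 back into bit 0):
  0xA4E3 + 0x112C = 0x0B60F
  0xB60F + 0x37B4 = 0x0EDC3
  0xEDC3 + 0xB76F = 0x1A532 → wrap carry → 0xA533
One's-complement sum = 0xA533.
Checksum = ~0xA533 & 0xFFFF = 0x5ACC.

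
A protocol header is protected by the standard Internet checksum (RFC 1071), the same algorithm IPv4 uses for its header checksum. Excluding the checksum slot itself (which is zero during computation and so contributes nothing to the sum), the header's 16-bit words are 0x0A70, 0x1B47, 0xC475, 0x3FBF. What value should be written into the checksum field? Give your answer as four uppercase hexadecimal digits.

One's-complement addition (fold any carry out of bit 15 back into bit 0):
  0x0A70 + 0x1B47 = 0x025B7
  0x25B7 + 0xC475 = 0x0EA2C
  0xEA2C + 0x3FBF = 0x129EB → wrap carry → 0x29EC
One's-complement sum = 0x29EC.
Checksum = ~0x29EC & 0xFFFF = 0xD613.

D613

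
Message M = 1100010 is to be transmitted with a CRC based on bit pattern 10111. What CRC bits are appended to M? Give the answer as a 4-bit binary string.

0010

Append 4 zeros: 11000100000. Divide by 10111 (XOR where the leading bit is 1):
  pos 0: 11000 XOR 10111 = 01111
  pos 1: 11111 XOR 10111 = 01000
  pos 2: 10000 XOR 10111 = 00111
  pos 4: 11100 XOR 10111 = 01011
  pos 5: 10110 XOR 10111 = 00001
Remainder (last 4 bits) = 0010. This is the CRC / FCS.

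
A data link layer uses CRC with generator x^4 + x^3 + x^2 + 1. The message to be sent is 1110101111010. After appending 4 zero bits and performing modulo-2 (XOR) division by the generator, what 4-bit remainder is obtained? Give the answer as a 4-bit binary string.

1000

Append 4 zeros: 11101011110100000. Divide by 11101 (XOR where the leading bit is 1):
  pos 0: 11101 XOR 11101 = 00000
  pos 6: 11110 XOR 11101 = 00011
  pos 9: 11100 XOR 11101 = 00001
Remainder (last 4 bits) = 1000. This is the CRC / FCS.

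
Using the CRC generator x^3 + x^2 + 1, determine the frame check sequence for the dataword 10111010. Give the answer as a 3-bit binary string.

111

Append 3 zeros: 10111010000. Divide by 1101 (XOR where the leading bit is 1):
  pos 0: 1011 XOR 1101 = 0110
  pos 1: 1101 XOR 1101 = 0000
  pos 6: 1000 XOR 1101 = 0101
  pos 7: 1010 XOR 1101 = 0111
Remainder (last 3 bits) = 111. This is the CRC / FCS.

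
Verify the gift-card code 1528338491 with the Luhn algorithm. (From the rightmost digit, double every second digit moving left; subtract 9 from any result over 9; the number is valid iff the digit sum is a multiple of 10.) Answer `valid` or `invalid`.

invalid

From the right, keep odd positions and double even positions (subtract 9 from any doubled value over 9):
  doubled (positions 2,4,...): 9 7 6 4 2 → sum 28
  kept (positions 1,3,...): 1 4 3 8 5 → sum 21
Total = 49.
49 mod 10 = 9, so the number is invalid.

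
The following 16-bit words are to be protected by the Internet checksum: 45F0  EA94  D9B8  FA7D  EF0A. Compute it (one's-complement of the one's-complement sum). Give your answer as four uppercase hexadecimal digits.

One's-complement addition (fold any carry out of bit 15 back into bit 0):
  0x45F0 + 0xEA94 = 0x13084 → wrap carry → 0x3085
  0x3085 + 0xD9B8 = 0x10A3D → wrap carry → 0x0A3E
  0x0A3E + 0xFA7D = 0x104BB → wrap carry → 0x04BC
  0x04BC + 0xEF0A = 0x0F3C6
One's-complement sum = 0xF3C6.
Checksum = ~0xF3C6 & 0xFFFF = 0x0C39.

0C39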